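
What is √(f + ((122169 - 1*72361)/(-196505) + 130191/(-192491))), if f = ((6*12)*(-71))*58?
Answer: I*√2510160921152573923690285/2909649535 ≈ 544.52*I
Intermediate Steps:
f = -296496 (f = (72*(-71))*58 = -5112*58 = -296496)
√(f + ((122169 - 1*72361)/(-196505) + 130191/(-192491))) = √(-296496 + ((122169 - 1*72361)/(-196505) + 130191/(-192491))) = √(-296496 + ((122169 - 72361)*(-1/196505) + 130191*(-1/192491))) = √(-296496 + (49808*(-1/196505) - 130191/192491)) = √(-296496 + (-49808/196505 - 130191/192491)) = √(-296496 - 35170774183/37825443955) = √(-11215128001655863/37825443955) = I*√2510160921152573923690285/2909649535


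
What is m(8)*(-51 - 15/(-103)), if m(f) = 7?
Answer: -36666/103 ≈ -355.98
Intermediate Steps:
m(8)*(-51 - 15/(-103)) = 7*(-51 - 15/(-103)) = 7*(-51 - 15*(-1/103)) = 7*(-51 + 15/103) = 7*(-5238/103) = -36666/103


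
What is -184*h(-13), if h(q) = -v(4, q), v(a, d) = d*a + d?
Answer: -11960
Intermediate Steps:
v(a, d) = d + a*d (v(a, d) = a*d + d = d + a*d)
h(q) = -5*q (h(q) = -q*(1 + 4) = -q*5 = -5*q)
-184*h(-13) = -(-920)*(-13) = -184*65 = -11960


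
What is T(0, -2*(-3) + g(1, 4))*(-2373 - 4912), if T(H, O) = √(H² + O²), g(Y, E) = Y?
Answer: -50995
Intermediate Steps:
T(0, -2*(-3) + g(1, 4))*(-2373 - 4912) = √(0² + (-2*(-3) + 1)²)*(-2373 - 4912) = √(0 + (6 + 1)²)*(-7285) = √(0 + 7²)*(-7285) = √(0 + 49)*(-7285) = √49*(-7285) = 7*(-7285) = -50995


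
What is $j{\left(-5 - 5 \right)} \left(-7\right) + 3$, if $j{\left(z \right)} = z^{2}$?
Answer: $-697$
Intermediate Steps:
$j{\left(-5 - 5 \right)} \left(-7\right) + 3 = \left(-5 - 5\right)^{2} \left(-7\right) + 3 = \left(-10\right)^{2} \left(-7\right) + 3 = 100 \left(-7\right) + 3 = -700 + 3 = -697$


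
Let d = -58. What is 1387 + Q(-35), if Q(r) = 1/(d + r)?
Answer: 128990/93 ≈ 1387.0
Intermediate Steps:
Q(r) = 1/(-58 + r)
1387 + Q(-35) = 1387 + 1/(-58 - 35) = 1387 + 1/(-93) = 1387 - 1/93 = 128990/93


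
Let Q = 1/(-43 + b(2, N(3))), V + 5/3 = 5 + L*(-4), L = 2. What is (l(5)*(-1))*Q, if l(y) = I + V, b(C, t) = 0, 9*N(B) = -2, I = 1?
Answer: -11/129 ≈ -0.085271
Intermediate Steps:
V = -14/3 (V = -5/3 + (5 + 2*(-4)) = -5/3 + (5 - 8) = -5/3 - 3 = -14/3 ≈ -4.6667)
N(B) = -2/9 (N(B) = (1/9)*(-2) = -2/9)
l(y) = -11/3 (l(y) = 1 - 14/3 = -11/3)
Q = -1/43 (Q = 1/(-43 + 0) = 1/(-43) = -1/43 ≈ -0.023256)
(l(5)*(-1))*Q = -11/3*(-1)*(-1/43) = (11/3)*(-1/43) = -11/129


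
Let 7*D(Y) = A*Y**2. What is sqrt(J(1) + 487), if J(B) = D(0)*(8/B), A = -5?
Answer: sqrt(487) ≈ 22.068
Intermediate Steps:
D(Y) = -5*Y**2/7 (D(Y) = (-5*Y**2)/7 = -5*Y**2/7)
J(B) = 0 (J(B) = (-5/7*0**2)*(8/B) = (-5/7*0)*(8/B) = 0*(8/B) = 0)
sqrt(J(1) + 487) = sqrt(0 + 487) = sqrt(487)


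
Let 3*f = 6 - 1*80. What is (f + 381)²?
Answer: 1142761/9 ≈ 1.2697e+5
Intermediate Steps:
f = -74/3 (f = (6 - 1*80)/3 = (6 - 80)/3 = (⅓)*(-74) = -74/3 ≈ -24.667)
(f + 381)² = (-74/3 + 381)² = (1069/3)² = 1142761/9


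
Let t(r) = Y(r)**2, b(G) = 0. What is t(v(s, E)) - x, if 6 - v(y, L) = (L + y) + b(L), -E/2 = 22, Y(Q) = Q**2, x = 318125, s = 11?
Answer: 1995316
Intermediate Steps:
E = -44 (E = -2*22 = -44)
v(y, L) = 6 - L - y (v(y, L) = 6 - ((L + y) + 0) = 6 - (L + y) = 6 + (-L - y) = 6 - L - y)
t(r) = r**4 (t(r) = (r**2)**2 = r**4)
t(v(s, E)) - x = (6 - 1*(-44) - 1*11)**4 - 1*318125 = (6 + 44 - 11)**4 - 318125 = 39**4 - 318125 = 2313441 - 318125 = 1995316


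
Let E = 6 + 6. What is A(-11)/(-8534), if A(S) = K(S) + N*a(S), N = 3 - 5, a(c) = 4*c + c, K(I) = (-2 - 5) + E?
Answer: -115/8534 ≈ -0.013476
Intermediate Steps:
E = 12
K(I) = 5 (K(I) = (-2 - 5) + 12 = -7 + 12 = 5)
a(c) = 5*c
N = -2
A(S) = 5 - 10*S
A(-11)/(-8534) = (5 - 10*(-11))/(-8534) = (5 + 110)*(-1/8534) = 115*(-1/8534) = -115/8534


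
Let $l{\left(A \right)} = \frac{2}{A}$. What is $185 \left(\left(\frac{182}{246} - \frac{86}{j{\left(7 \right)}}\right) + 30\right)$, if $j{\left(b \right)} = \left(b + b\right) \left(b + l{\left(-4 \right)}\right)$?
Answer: $\frac{61696205}{11193} \approx 5512.0$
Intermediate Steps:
$j{\left(b \right)} = 2 b \left(- \frac{1}{2} + b\right)$ ($j{\left(b \right)} = \left(b + b\right) \left(b + \frac{2}{-4}\right) = 2 b \left(b + 2 \left(- \frac{1}{4}\right)\right) = 2 b \left(b - \frac{1}{2}\right) = 2 b \left(- \frac{1}{2} + b\right)$)
$185 \left(\left(\frac{182}{246} - \frac{86}{j{\left(7 \right)}}\right) + 30\right) = 185 \left(\left(\frac{182}{246} - \frac{86}{7 \left(-1 + 2 \cdot 7\right)}\right) + 30\right) = 185 \left(\left(182 \cdot \frac{1}{246} - \frac{86}{7 \left(-1 + 14\right)}\right) + 30\right) = 185 \left(\left(\frac{91}{123} - \frac{86}{7 \cdot 13}\right) + 30\right) = 185 \left(\left(\frac{91}{123} - \frac{86}{91}\right) + 30\right) = 185 \left(- \frac{2297}{11193} + 30\right) = 185 \cdot \frac{333493}{11193} = \frac{61696205}{11193}$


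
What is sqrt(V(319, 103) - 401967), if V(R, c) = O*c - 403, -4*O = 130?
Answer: I*sqrt(1622870)/2 ≈ 636.96*I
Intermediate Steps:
O = -65/2 (O = -1/4*130 = -65/2 ≈ -32.500)
V(R, c) = -403 - 65*c/2 (V(R, c) = -65*c/2 - 403 = -403 - 65*c/2)
sqrt(V(319, 103) - 401967) = sqrt((-403 - 65/2*103) - 401967) = sqrt((-403 - 6695/2) - 401967) = sqrt(-7501/2 - 401967) = sqrt(-811435/2) = I*sqrt(1622870)/2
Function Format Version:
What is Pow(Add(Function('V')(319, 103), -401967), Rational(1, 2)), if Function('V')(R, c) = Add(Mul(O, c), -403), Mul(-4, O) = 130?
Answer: Mul(Rational(1, 2), I, Pow(1622870, Rational(1, 2))) ≈ Mul(636.96, I)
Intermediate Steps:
O = Rational(-65, 2) (O = Mul(Rational(-1, 4), 130) = Rational(-65, 2) ≈ -32.500)
Function('V')(R, c) = Add(-403, Mul(Rational(-65, 2), c)) (Function('V')(R, c) = Add(Mul(Rational(-65, 2), c), -403) = Add(-403, Mul(Rational(-65, 2), c)))
Pow(Add(Function('V')(319, 103), -401967), Rational(1, 2)) = Pow(Add(Add(-403, Mul(Rational(-65, 2), 103)), -401967), Rational(1, 2)) = Pow(Add(Add(-403, Rational(-6695, 2)), -401967), Rational(1, 2)) = Pow(Add(Rational(-7501, 2), -401967), Rational(1, 2)) = Pow(Rational(-811435, 2), Rational(1, 2)) = Mul(Rational(1, 2), I, Pow(1622870, Rational(1, 2)))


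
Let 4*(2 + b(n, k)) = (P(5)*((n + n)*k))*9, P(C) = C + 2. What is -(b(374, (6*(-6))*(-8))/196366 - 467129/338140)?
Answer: -527777872213/33199599620 ≈ -15.897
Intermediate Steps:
P(C) = 2 + C
b(n, k) = -2 + 63*k*n/2 (b(n, k) = -2 + (((2 + 5)*((n + n)*k))*9)/4 = -2 + ((7*((2*n)*k))*9)/4 = -2 + ((7*(2*k*n))*9)/4 = -2 + ((14*k*n)*9)/4 = -2 + (126*k*n)/4 = -2 + 63*k*n/2)
-(b(374, (6*(-6))*(-8))/196366 - 467129/338140) = -((-2 + (63/2)*((6*(-6))*(-8))*374)/196366 - 467129/338140) = -((-2 + (63/2)*(-36*(-8))*374)*(1/196366) - 467129*1/338140) = -((-2 + (63/2)*288*374)*(1/196366) - 467129/338140) = -((-2 + 3392928)*(1/196366) - 467129/338140) = -(3392926*(1/196366) - 467129/338140) = -(1696463/98183 - 467129/338140) = -1*527777872213/33199599620 = -527777872213/33199599620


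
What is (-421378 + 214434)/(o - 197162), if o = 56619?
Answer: 206944/140543 ≈ 1.4725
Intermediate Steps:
(-421378 + 214434)/(o - 197162) = (-421378 + 214434)/(56619 - 197162) = -206944/(-140543) = -206944*(-1/140543) = 206944/140543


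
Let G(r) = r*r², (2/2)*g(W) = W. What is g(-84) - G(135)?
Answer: -2460459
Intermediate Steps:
g(W) = W
G(r) = r³
g(-84) - G(135) = -84 - 1*135³ = -84 - 1*2460375 = -84 - 2460375 = -2460459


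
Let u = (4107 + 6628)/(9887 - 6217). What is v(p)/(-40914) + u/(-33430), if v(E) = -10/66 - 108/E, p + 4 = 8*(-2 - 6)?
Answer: -34528442279/281602977802740 ≈ -0.00012261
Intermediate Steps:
p = -68 (p = -4 + 8*(-2 - 6) = -4 + 8*(-8) = -4 - 64 = -68)
v(E) = -5/33 - 108/E (v(E) = -10*1/66 - 108/E = -5/33 - 108/E)
u = 2147/734 (u = 10735/3670 = 10735*(1/3670) = 2147/734 ≈ 2.9251)
v(p)/(-40914) + u/(-33430) = (-5/33 - 108/(-68))/(-40914) + (2147/734)/(-33430) = (-5/33 - 108*(-1/68))*(-1/40914) + (2147/734)*(-1/33430) = (-5/33 + 27/17)*(-1/40914) - 2147/24537620 = (806/561)*(-1/40914) - 2147/24537620 = -403/11476377 - 2147/24537620 = -34528442279/281602977802740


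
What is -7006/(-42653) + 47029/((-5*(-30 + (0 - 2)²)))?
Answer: 154372209/426530 ≈ 361.93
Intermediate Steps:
-7006/(-42653) + 47029/((-5*(-30 + (0 - 2)²))) = -7006*(-1/42653) + 47029/((-5*(-30 + (-2)²))) = 7006/42653 + 47029/((-5*(-30 + 4))) = 7006/42653 + 47029/((-5*(-26))) = 7006/42653 + 47029/130 = 154372209/426530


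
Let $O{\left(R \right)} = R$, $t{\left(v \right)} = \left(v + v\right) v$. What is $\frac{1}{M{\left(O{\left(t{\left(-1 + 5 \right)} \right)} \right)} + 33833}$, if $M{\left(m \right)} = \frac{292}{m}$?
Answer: $\frac{8}{270737} \approx 2.9549 \cdot 10^{-5}$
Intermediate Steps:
$t{\left(v \right)} = 2 v^{2}$ ($t{\left(v \right)} = 2 v v = 2 v^{2}$)
$\frac{1}{M{\left(O{\left(t{\left(-1 + 5 \right)} \right)} \right)} + 33833} = \frac{1}{\frac{292}{2 \left(-1 + 5\right)^{2}} + 33833} = \frac{1}{\frac{292}{2 \cdot 4^{2}} + 33833} = \frac{1}{\frac{292}{2 \cdot 16} + 33833} = \frac{1}{\frac{292}{32} + 33833} = \frac{1}{292 \cdot \frac{1}{32} + 33833} = \frac{1}{\frac{73}{8} + 33833} = \frac{1}{\frac{270737}{8}} = \frac{8}{270737}$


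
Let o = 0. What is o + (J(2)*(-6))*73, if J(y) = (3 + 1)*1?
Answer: -1752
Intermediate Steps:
J(y) = 4 (J(y) = 4*1 = 4)
o + (J(2)*(-6))*73 = 0 + (4*(-6))*73 = 0 - 24*73 = 0 - 1752 = -1752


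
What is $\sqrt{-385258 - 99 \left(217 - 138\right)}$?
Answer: $i \sqrt{393079} \approx 626.96 i$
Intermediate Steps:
$\sqrt{-385258 - 99 \left(217 - 138\right)} = \sqrt{-385258 - 7821} = \sqrt{-393079} = i \sqrt{393079}$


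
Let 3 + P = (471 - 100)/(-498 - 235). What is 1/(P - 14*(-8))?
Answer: 733/79526 ≈ 0.0092171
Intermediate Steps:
P = -2570/733 (P = -3 + (471 - 100)/(-498 - 235) = -3 + 371/(-733) = -3 + 371*(-1/733) = -3 - 371/733 = -2570/733 ≈ -3.5061)
1/(P - 14*(-8)) = 1/(-2570/733 - 14*(-8)) = 1/(-2570/733 + 112) = 1/(79526/733) = 733/79526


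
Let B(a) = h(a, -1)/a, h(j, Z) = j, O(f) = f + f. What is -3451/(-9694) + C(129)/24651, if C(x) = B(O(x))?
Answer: 85080295/238966794 ≈ 0.35603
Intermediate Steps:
O(f) = 2*f
B(a) = 1 (B(a) = a/a = 1)
C(x) = 1
-3451/(-9694) + C(129)/24651 = -3451/(-9694) + 1/24651 = -3451*(-1/9694) + 1*(1/24651) = 3451/9694 + 1/24651 = 85080295/238966794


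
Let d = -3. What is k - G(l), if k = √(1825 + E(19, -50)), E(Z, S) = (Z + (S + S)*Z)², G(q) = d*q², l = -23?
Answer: 1587 + √3539986 ≈ 3468.5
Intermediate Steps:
G(q) = -3*q²
E(Z, S) = (Z + 2*S*Z)² (E(Z, S) = (Z + (2*S)*Z)² = (Z + 2*S*Z)²)
k = √3539986 (k = √(1825 + 19²*(1 + 2*(-50))²) = √(1825 + 361*(1 - 100)²) = √(1825 + 361*(-99)²) = √(1825 + 361*9801) = √(1825 + 3538161) = √3539986 ≈ 1881.5)
k - G(l) = √3539986 - (-3)*(-23)² = √3539986 - (-3)*529 = √3539986 - 1*(-1587) = √3539986 + 1587 = 1587 + √3539986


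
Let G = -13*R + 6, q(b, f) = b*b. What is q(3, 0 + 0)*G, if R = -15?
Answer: 1809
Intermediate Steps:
q(b, f) = b²
G = 201 (G = -13*(-15) + 6 = 195 + 6 = 201)
q(3, 0 + 0)*G = 3²*201 = 9*201 = 1809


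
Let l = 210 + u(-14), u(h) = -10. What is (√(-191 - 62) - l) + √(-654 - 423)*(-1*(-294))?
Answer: -200 + I*√253 + 294*I*√1077 ≈ -200.0 + 9664.3*I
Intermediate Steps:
l = 200 (l = 210 - 10 = 200)
(√(-191 - 62) - l) + √(-654 - 423)*(-1*(-294)) = (√(-191 - 62) - 1*200) + √(-654 - 423)*(-1*(-294)) = (√(-253) - 200) + √(-1077)*294 = (I*√253 - 200) + (I*√1077)*294 = (-200 + I*√253) + 294*I*√1077 = -200 + I*√253 + 294*I*√1077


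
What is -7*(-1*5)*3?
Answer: 105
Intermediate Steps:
-7*(-1*5)*3 = -(-35)*3 = -7*(-5)*3 = 35*3 = 105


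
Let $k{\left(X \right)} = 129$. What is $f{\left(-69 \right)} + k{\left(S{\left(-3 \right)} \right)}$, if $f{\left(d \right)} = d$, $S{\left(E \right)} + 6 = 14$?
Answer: $60$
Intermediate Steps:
$S{\left(E \right)} = 8$ ($S{\left(E \right)} = -6 + 14 = 8$)
$f{\left(-69 \right)} + k{\left(S{\left(-3 \right)} \right)} = -69 + 129 = 60$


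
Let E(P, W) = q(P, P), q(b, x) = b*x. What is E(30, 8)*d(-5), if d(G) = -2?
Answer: -1800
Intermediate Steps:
E(P, W) = P² (E(P, W) = P*P = P²)
E(30, 8)*d(-5) = 30²*(-2) = 900*(-2) = -1800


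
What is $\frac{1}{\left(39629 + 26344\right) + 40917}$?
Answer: $\frac{1}{106890} \approx 9.3554 \cdot 10^{-6}$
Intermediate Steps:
$\frac{1}{\left(39629 + 26344\right) + 40917} = \frac{1}{65973 + 40917} = \frac{1}{106890}$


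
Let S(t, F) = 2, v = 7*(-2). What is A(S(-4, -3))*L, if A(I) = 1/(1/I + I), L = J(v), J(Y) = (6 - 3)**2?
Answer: 18/5 ≈ 3.6000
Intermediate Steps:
v = -14
J(Y) = 9 (J(Y) = 3**2 = 9)
L = 9
A(I) = 1/(I + 1/I)
A(S(-4, -3))*L = (2/(1 + 2**2))*9 = (2/(1 + 4))*9 = (2/5)*9 = 18/5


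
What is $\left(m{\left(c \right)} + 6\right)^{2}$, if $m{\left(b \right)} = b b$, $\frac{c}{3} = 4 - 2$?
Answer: $1764$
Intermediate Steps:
$c = 6$ ($c = 3 \left(4 - 2\right) = 3 \cdot 2 = 6$)
$m{\left(b \right)} = b^{2}$
$\left(m{\left(c \right)} + 6\right)^{2} = \left(6^{2} + 6\right)^{2} = \left(36 + 6\right)^{2} = 42^{2} = 1764$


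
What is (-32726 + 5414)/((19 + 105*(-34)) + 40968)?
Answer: -27312/37417 ≈ -0.72994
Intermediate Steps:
(-32726 + 5414)/((19 + 105*(-34)) + 40968) = -27312/((19 - 3570) + 40968) = -27312/(-3551 + 40968) = -27312/37417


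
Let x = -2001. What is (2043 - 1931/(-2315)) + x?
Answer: 99161/2315 ≈ 42.834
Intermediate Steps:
(2043 - 1931/(-2315)) + x = (2043 - 1931/(-2315)) - 2001 = (2043 - 1931*(-1/2315)) - 2001 = (2043 + 1931/2315) - 2001 = 4731476/2315 - 2001 = 99161/2315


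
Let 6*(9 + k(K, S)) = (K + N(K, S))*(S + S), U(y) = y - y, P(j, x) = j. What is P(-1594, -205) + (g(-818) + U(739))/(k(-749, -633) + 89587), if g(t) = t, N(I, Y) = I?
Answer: -323308241/202828 ≈ -1594.0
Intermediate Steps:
U(y) = 0
k(K, S) = -9 + 2*K*S/3 (k(K, S) = -9 + ((K + K)*(S + S))/6 = -9 + ((2*K)*(2*S))/6 = -9 + (4*K*S)/6 = -9 + 2*K*S/3)
P(-1594, -205) + (g(-818) + U(739))/(k(-749, -633) + 89587) = -1594 + (-818 + 0)/((-9 + (⅔)*(-749)*(-633)) + 89587) = -1594 - 818/((-9 + 316078) + 89587) = -1594 - 818/(316069 + 89587) = -1594 - 818/405656 = -1594 - 818*1/405656 = -1594 - 409/202828 = -323308241/202828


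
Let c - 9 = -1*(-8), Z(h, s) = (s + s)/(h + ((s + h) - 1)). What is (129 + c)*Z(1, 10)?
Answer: 2920/11 ≈ 265.45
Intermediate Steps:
Z(h, s) = 2*s/(-1 + s + 2*h) (Z(h, s) = (2*s)/(h + ((h + s) - 1)) = (2*s)/(h + (-1 + h + s)) = (2*s)/(-1 + s + 2*h) = 2*s/(-1 + s + 2*h))
c = 17 (c = 9 - 1*(-8) = 9 + 8 = 17)
(129 + c)*Z(1, 10) = (129 + 17)*(2*10/(-1 + 10 + 2*1)) = 146*(2*10/(-1 + 10 + 2)) = 146*(2*10/11) = 146*(2*10*(1/11)) = 146*(20/11) = 2920/11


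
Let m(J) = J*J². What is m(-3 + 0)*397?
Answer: -10719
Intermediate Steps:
m(J) = J³
m(-3 + 0)*397 = (-3 + 0)³*397 = (-3)³*397 = -27*397 = -10719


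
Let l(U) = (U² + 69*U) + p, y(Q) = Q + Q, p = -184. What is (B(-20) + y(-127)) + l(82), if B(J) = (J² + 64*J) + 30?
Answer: 11094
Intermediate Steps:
y(Q) = 2*Q
B(J) = 30 + J² + 64*J
l(U) = -184 + U² + 69*U (l(U) = (U² + 69*U) - 184 = -184 + U² + 69*U)
(B(-20) + y(-127)) + l(82) = ((30 + (-20)² + 64*(-20)) + 2*(-127)) + (-184 + 82² + 69*82) = ((30 + 400 - 1280) - 254) + (-184 + 6724 + 5658) = (-850 - 254) + 12198 = -1104 + 12198 = 11094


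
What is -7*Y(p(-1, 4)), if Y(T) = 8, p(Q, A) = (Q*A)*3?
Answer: -56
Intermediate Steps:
p(Q, A) = 3*A*Q (p(Q, A) = (A*Q)*3 = 3*A*Q)
-7*Y(p(-1, 4)) = -7*8 = -56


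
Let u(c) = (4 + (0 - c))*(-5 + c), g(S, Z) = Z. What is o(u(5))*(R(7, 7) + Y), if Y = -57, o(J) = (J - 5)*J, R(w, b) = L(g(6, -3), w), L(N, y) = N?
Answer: 0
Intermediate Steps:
R(w, b) = -3
u(c) = (-5 + c)*(4 - c) (u(c) = (4 - c)*(-5 + c) = (-5 + c)*(4 - c))
o(J) = J*(-5 + J) (o(J) = (-5 + J)*J = J*(-5 + J))
o(u(5))*(R(7, 7) + Y) = ((-20 - 1*5² + 9*5)*(-5 + (-20 - 1*5² + 9*5)))*(-3 - 57) = ((-20 - 1*25 + 45)*(-5 + (-20 - 1*25 + 45)))*(-60) = ((-20 - 25 + 45)*(-5 + (-20 - 25 + 45)))*(-60) = (0*(-5 + 0))*(-60) = (0*(-5))*(-60) = 0*(-60) = 0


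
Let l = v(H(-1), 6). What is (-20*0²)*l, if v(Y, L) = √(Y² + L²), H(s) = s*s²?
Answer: 0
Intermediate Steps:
H(s) = s³
v(Y, L) = √(L² + Y²)
l = √37 (l = √(6² + ((-1)³)²) = √(36 + (-1)²) = √(36 + 1) = √37 ≈ 6.0828)
(-20*0²)*l = (-20*0²)*√37 = (-20*0)*√37 = 0*√37 = 0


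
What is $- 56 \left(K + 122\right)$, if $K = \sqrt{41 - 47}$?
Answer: $-6832 - 56 i \sqrt{6} \approx -6832.0 - 137.17 i$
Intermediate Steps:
$K = i \sqrt{6}$ ($K = \sqrt{41 - 47} = \sqrt{-6} = i \sqrt{6} \approx 2.4495 i$)
$- 56 \left(K + 122\right) = - 56 \left(i \sqrt{6} + 122\right) = - 56 \left(122 + i \sqrt{6}\right) = -6832 - 56 i \sqrt{6}$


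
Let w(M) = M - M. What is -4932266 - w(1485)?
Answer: -4932266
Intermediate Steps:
w(M) = 0
-4932266 - w(1485) = -4932266 - 1*0 = -4932266 + 0 = -4932266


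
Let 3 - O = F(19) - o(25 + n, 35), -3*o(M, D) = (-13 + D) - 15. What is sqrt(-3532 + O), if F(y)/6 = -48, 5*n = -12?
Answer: I*sqrt(29190)/3 ≈ 56.95*I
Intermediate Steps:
n = -12/5 (n = (1/5)*(-12) = -12/5 ≈ -2.4000)
o(M, D) = 28/3 - D/3 (o(M, D) = -((-13 + D) - 15)/3 = -(-28 + D)/3 = 28/3 - D/3)
F(y) = -288 (F(y) = 6*(-48) = -288)
O = 866/3 (O = 3 - (-288 - (28/3 - 1/3*35)) = 3 - (-288 - (28/3 - 35/3)) = 3 - (-288 - 1*(-7/3)) = 3 - (-288 + 7/3) = 3 - 1*(-857/3) = 3 + 857/3 = 866/3 ≈ 288.67)
sqrt(-3532 + O) = sqrt(-3532 + 866/3) = sqrt(-9730/3) = I*sqrt(29190)/3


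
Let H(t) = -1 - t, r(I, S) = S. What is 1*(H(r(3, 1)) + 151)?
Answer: 149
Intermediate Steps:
1*(H(r(3, 1)) + 151) = 1*((-1 - 1*1) + 151) = 1*((-1 - 1) + 151) = 1*(-2 + 151) = 1*149 = 149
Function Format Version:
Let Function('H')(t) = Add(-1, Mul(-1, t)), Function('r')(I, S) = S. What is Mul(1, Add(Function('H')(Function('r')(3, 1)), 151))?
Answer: 149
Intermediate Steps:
Mul(1, Add(Function('H')(Function('r')(3, 1)), 151)) = Mul(1, Add(Add(-1, Mul(-1, 1)), 151)) = Mul(1, Add(Add(-1, -1), 151)) = Mul(1, Add(-2, 151)) = Mul(1, 149) = 149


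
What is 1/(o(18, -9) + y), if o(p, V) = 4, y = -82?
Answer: -1/78 ≈ -0.012821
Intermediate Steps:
1/(o(18, -9) + y) = 1/(4 - 82) = 1/(-78) = -1/78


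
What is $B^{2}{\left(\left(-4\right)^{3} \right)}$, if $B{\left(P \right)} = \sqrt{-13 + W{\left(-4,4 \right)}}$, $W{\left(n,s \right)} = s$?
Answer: $-9$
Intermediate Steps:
$B{\left(P \right)} = 3 i$ ($B{\left(P \right)} = \sqrt{-13 + 4} = \sqrt{-9} = 3 i$)
$B^{2}{\left(\left(-4\right)^{3} \right)} = \left(3 i\right)^{2} = -9$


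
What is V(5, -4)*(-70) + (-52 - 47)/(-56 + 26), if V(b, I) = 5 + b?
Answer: -6967/10 ≈ -696.70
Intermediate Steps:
V(5, -4)*(-70) + (-52 - 47)/(-56 + 26) = (5 + 5)*(-70) + (-52 - 47)/(-56 + 26) = 10*(-70) - 99/(-30) = -700 - 99*(-1/30) = -700 + 33/10 = -6967/10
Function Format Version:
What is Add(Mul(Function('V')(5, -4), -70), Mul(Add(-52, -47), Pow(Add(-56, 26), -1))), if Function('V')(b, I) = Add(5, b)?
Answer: Rational(-6967, 10) ≈ -696.70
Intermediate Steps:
Add(Mul(Function('V')(5, -4), -70), Mul(Add(-52, -47), Pow(Add(-56, 26), -1))) = Add(Mul(Add(5, 5), -70), Mul(Add(-52, -47), Pow(Add(-56, 26), -1))) = Add(Mul(10, -70), Mul(-99, Pow(-30, -1))) = Add(-700, Mul(-99, Rational(-1, 30))) = Add(-700, Rational(33, 10)) = Rational(-6967, 10)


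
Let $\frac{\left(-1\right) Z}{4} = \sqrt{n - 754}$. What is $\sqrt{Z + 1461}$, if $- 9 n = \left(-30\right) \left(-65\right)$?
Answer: $\frac{\sqrt{13149 - 48 i \sqrt{546}}}{3} \approx 38.258 - 1.6287 i$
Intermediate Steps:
$n = - \frac{650}{3}$ ($n = - \frac{\left(-30\right) \left(-65\right)}{9} = \left(- \frac{1}{9}\right) 1950 = - \frac{650}{3} \approx -216.67$)
$Z = - \frac{16 i \sqrt{546}}{3}$ ($Z = - 4 \sqrt{- \frac{650}{3} - 754} = - 4 \sqrt{- \frac{2912}{3}} = - 4 \frac{4 i \sqrt{546}}{3} = - \frac{16 i \sqrt{546}}{3} \approx - 124.62 i$)
$\sqrt{Z + 1461} = \sqrt{- \frac{16 i \sqrt{546}}{3} + 1461} = \sqrt{1461 - \frac{16 i \sqrt{546}}{3}}$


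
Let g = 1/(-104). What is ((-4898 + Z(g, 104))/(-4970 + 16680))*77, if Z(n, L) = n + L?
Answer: -38390429/1217840 ≈ -31.523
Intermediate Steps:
g = -1/104 ≈ -0.0096154
Z(n, L) = L + n
((-4898 + Z(g, 104))/(-4970 + 16680))*77 = ((-4898 + (104 - 1/104))/(-4970 + 16680))*77 = ((-4898 + 10815/104)/11710)*77 = -498577/104*1/11710*77 = -498577/1217840*77 = -38390429/1217840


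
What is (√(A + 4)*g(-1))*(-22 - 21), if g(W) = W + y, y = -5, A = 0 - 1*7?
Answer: 258*I*√3 ≈ 446.87*I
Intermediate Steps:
A = -7 (A = 0 - 7 = -7)
g(W) = -5 + W (g(W) = W - 5 = -5 + W)
(√(A + 4)*g(-1))*(-22 - 21) = (√(-7 + 4)*(-5 - 1))*(-22 - 21) = (√(-3)*(-6))*(-43) = ((I*√3)*(-6))*(-43) = -6*I*√3*(-43) = 258*I*√3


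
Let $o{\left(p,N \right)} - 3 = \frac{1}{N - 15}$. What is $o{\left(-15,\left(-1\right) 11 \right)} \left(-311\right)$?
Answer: $- \frac{23947}{26} \approx -921.04$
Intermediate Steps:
$o{\left(p,N \right)} = 3 + \frac{1}{-15 + N}$ ($o{\left(p,N \right)} = 3 + \frac{1}{N - 15} = 3 + \frac{1}{-15 + N}$)
$o{\left(-15,\left(-1\right) 11 \right)} \left(-311\right) = \frac{-44 + 3 \left(\left(-1\right) 11\right)}{-15 - 11} \left(-311\right) = \frac{-44 + 3 \left(-11\right)}{-15 - 11} \left(-311\right) = \frac{-44 - 33}{-26} \left(-311\right) = \left(- \frac{1}{26}\right) \left(-77\right) \left(-311\right) = \frac{77}{26} \left(-311\right) = - \frac{23947}{26}$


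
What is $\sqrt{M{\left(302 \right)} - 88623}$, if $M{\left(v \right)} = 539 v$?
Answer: $\sqrt{74155} \approx 272.31$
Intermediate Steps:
$\sqrt{M{\left(302 \right)} - 88623} = \sqrt{539 \cdot 302 - 88623} = \sqrt{162778 - 88623} = \sqrt{74155}$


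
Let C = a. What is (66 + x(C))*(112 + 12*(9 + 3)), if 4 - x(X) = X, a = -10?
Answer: 20480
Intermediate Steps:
C = -10
x(X) = 4 - X
(66 + x(C))*(112 + 12*(9 + 3)) = (66 + (4 - 1*(-10)))*(112 + 12*(9 + 3)) = (66 + (4 + 10))*(112 + 12*12) = (66 + 14)*(112 + 144) = 80*256 = 20480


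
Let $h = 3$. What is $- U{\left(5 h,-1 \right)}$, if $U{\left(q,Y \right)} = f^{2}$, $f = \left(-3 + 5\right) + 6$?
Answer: $-64$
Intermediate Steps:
$f = 8$ ($f = 2 + 6 = 8$)
$U{\left(q,Y \right)} = 64$ ($U{\left(q,Y \right)} = 8^{2} = 64$)
$- U{\left(5 h,-1 \right)} = \left(-1\right) 64 = -64$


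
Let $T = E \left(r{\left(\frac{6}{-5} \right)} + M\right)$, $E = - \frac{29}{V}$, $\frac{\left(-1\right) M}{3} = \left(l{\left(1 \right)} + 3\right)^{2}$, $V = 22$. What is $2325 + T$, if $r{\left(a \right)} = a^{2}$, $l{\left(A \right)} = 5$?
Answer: $\frac{708453}{275} \approx 2576.2$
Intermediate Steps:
$M = -192$ ($M = - 3 \left(5 + 3\right)^{2} = - 3 \cdot 8^{2} = \left(-3\right) 64 = -192$)
$E = - \frac{29}{22} \approx -1.3182$
$T = \frac{69078}{275}$ ($T = - \frac{29 \left(\left(\frac{6}{-5}\right)^{2} - 192\right)}{22} = - \frac{29 \left(\left(6 \left(- \frac{1}{5}\right)\right)^{2} - 192\right)}{22} = - \frac{29 \left(\left(- \frac{6}{5}\right)^{2} - 192\right)}{22} = - \frac{29 \left(\frac{36}{25} - 192\right)}{22} = \left(- \frac{29}{22}\right) \left(- \frac{4764}{25}\right) = \frac{69078}{275} \approx 251.19$)
$2325 + T = 2325 + \frac{69078}{275} = \frac{708453}{275}$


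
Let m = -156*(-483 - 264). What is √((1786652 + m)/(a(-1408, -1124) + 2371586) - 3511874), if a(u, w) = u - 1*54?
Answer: I*√1232994047054921238/592531 ≈ 1874.0*I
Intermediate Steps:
a(u, w) = -54 + u (a(u, w) = u - 54 = -54 + u)
m = 116532 (m = -156*(-747) = 116532)
√((1786652 + m)/(a(-1408, -1124) + 2371586) - 3511874) = √((1786652 + 116532)/((-54 - 1408) + 2371586) - 3511874) = √(1903184/(-1462 + 2371586) - 3511874) = √(1903184/2370124 - 3511874) = √(1903184*(1/2370124) - 3511874) = √(475796/592531 - 3511874) = √(-2080893737298/592531) = I*√1232994047054921238/592531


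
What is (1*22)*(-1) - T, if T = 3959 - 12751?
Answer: 8770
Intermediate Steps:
T = -8792
(1*22)*(-1) - T = (1*22)*(-1) - 1*(-8792) = 22*(-1) + 8792 = -22 + 8792 = 8770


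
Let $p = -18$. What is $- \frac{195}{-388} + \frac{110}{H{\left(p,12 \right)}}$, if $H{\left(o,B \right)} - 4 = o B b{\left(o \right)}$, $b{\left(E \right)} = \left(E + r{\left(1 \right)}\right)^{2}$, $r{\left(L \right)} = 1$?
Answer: $\frac{606461}{1210948} \approx 0.50082$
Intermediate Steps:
$b{\left(E \right)} = \left(1 + E\right)^{2}$ ($b{\left(E \right)} = \left(E + 1\right)^{2} = \left(1 + E\right)^{2}$)
$H{\left(o,B \right)} = 4 + B o \left(1 + o\right)^{2}$ ($H{\left(o,B \right)} = 4 + o B \left(1 + o\right)^{2} = 4 + B o \left(1 + o\right)^{2}$)
$- \frac{195}{-388} + \frac{110}{H{\left(p,12 \right)}} = - \frac{195}{-388} + \frac{110}{4 + 12 \left(-18\right) \left(1 - 18\right)^{2}} = \left(-195\right) \left(- \frac{1}{388}\right) + \frac{110}{4 + 12 \left(-18\right) \left(-17\right)^{2}} = \frac{195}{388} + \frac{110}{4 + 12 \left(-18\right) 289} = \frac{195}{388} + \frac{110}{4 - 62424} = \frac{195}{388} + \frac{110}{-62420} = \frac{195}{388} + 110 \left(- \frac{1}{62420}\right) = \frac{195}{388} - \frac{11}{6242} = \frac{606461}{1210948}$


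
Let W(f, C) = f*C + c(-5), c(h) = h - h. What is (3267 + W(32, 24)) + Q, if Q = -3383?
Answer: 652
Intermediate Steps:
c(h) = 0
W(f, C) = C*f (W(f, C) = f*C + 0 = C*f + 0 = C*f)
(3267 + W(32, 24)) + Q = (3267 + 24*32) - 3383 = (3267 + 768) - 3383 = 4035 - 3383 = 652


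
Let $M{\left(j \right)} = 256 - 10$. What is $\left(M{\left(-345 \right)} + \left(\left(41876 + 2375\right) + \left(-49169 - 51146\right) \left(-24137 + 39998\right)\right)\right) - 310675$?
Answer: $-1591362393$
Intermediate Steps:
$M{\left(j \right)} = 246$ ($M{\left(j \right)} = 256 - 10 = 246$)
$\left(M{\left(-345 \right)} + \left(\left(41876 + 2375\right) + \left(-49169 - 51146\right) \left(-24137 + 39998\right)\right)\right) - 310675 = \left(246 + \left(\left(41876 + 2375\right) + \left(-49169 - 51146\right) \left(-24137 + 39998\right)\right)\right) - 310675 = \left(246 + \left(44251 - 1591096215\right)\right) - 310675 = \left(246 - 1591051964\right) - 310675 = -1591051718 - 310675 = -1591362393$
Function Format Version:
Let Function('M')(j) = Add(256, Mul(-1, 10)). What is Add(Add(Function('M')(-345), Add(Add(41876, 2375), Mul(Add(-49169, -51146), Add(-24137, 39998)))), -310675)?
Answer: -1591362393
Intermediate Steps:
Function('M')(j) = 246 (Function('M')(j) = Add(256, -10) = 246)
Add(Add(Function('M')(-345), Add(Add(41876, 2375), Mul(Add(-49169, -51146), Add(-24137, 39998)))), -310675) = Add(Add(246, Add(Add(41876, 2375), Mul(Add(-49169, -51146), Add(-24137, 39998)))), -310675) = Add(Add(246, Add(44251, Mul(-100315, 15861))), -310675) = Add(Add(246, Add(44251, -1591096215)), -310675) = Add(Add(246, -1591051964), -310675) = Add(-1591051718, -310675) = -1591362393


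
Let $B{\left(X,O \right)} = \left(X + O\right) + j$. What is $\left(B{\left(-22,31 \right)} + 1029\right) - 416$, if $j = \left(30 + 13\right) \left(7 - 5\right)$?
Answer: $708$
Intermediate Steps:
$j = 86$ ($j = 43 \cdot 2 = 86$)
$B{\left(X,O \right)} = 86 + O + X$ ($B{\left(X,O \right)} = \left(X + O\right) + 86 = \left(O + X\right) + 86 = 86 + O + X$)
$\left(B{\left(-22,31 \right)} + 1029\right) - 416 = \left(\left(86 + 31 - 22\right) + 1029\right) - 416 = \left(95 + 1029\right) - 416 = 1124 - 416 = 708$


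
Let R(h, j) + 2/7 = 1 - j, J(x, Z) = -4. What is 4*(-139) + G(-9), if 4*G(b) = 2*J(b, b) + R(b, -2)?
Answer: -15605/28 ≈ -557.32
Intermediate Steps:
R(h, j) = 5/7 - j (R(h, j) = -2/7 + (1 - j) = 5/7 - j)
G(b) = -37/28 (G(b) = (2*(-4) + (5/7 - 1*(-2)))/4 = (-8 + (5/7 + 2))/4 = (-8 + 19/7)/4 = (1/4)*(-37/7) = -37/28)
4*(-139) + G(-9) = 4*(-139) - 37/28 = -556 - 37/28 = -15605/28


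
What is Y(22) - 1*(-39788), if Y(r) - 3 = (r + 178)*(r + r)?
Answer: 48591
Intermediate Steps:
Y(r) = 3 + 2*r*(178 + r) (Y(r) = 3 + (r + 178)*(r + r) = 3 + (178 + r)*(2*r) = 3 + 2*r*(178 + r))
Y(22) - 1*(-39788) = (3 + 2*22² + 356*22) - 1*(-39788) = (3 + 2*484 + 7832) + 39788 = (3 + 968 + 7832) + 39788 = 8803 + 39788 = 48591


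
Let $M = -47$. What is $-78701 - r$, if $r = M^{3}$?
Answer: $25122$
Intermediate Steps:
$r = -103823$ ($r = \left(-47\right)^{3} = -103823$)
$-78701 - r = -78701 - -103823 = -78701 + 103823 = 25122$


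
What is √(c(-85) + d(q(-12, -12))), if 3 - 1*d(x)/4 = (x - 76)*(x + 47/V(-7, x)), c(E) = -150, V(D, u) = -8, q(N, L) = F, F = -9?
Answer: I*√20782/2 ≈ 72.08*I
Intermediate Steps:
q(N, L) = -9
d(x) = 12 - 4*(-76 + x)*(-47/8 + x) (d(x) = 12 - 4*(x - 76)*(x + 47/(-8)) = 12 - 4*(-76 + x)*(x + 47*(-⅛)) = 12 - 4*(-76 + x)*(x - 47/8) = 12 - 4*(-76 + x)*(-47/8 + x))
√(c(-85) + d(q(-12, -12))) = √(-150 + (-1774 - 4*(-9)² + (655/2)*(-9))) = √(-150 + (-1774 - 4*81 - 5895/2)) = √(-150 + (-1774 - 324 - 5895/2)) = √(-150 - 10091/2) = √(-10391/2) = I*√20782/2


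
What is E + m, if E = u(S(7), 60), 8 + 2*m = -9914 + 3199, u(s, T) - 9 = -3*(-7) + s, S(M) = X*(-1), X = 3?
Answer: -6669/2 ≈ -3334.5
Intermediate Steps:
S(M) = -3 (S(M) = 3*(-1) = -3)
u(s, T) = 30 + s (u(s, T) = 9 + (-3*(-7) + s) = 9 + (21 + s) = 30 + s)
m = -6723/2 (m = -4 + (-9914 + 3199)/2 = -4 + (½)*(-6715) = -4 - 6715/2 = -6723/2 ≈ -3361.5)
E = 27 (E = 30 - 3 = 27)
E + m = 27 - 6723/2 = -6669/2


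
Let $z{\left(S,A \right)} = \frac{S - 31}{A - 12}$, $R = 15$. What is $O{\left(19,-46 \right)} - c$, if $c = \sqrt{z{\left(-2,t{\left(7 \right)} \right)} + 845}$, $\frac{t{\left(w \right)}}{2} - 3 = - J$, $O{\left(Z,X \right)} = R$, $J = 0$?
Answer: $15 - \frac{9 \sqrt{42}}{2} \approx -14.163$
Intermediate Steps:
$O{\left(Z,X \right)} = 15$
$t{\left(w \right)} = 6$ ($t{\left(w \right)} = 6 + 2 \left(\left(-1\right) 0\right) = 6 + 2 \cdot 0 = 6 + 0 = 6$)
$z{\left(S,A \right)} = \frac{-31 + S}{-12 + A}$
$c = \frac{9 \sqrt{42}}{2}$ ($c = \sqrt{\frac{-31 - 2}{-12 + 6} + 845} = \sqrt{\frac{1}{-6} \left(-33\right) + 845} = \sqrt{\left(- \frac{1}{6}\right) \left(-33\right) + 845} = \sqrt{\frac{11}{2} + 845} = \sqrt{\frac{1701}{2}} = \frac{9 \sqrt{42}}{2} \approx 29.163$)
$O{\left(19,-46 \right)} - c = 15 - \frac{9 \sqrt{42}}{2}$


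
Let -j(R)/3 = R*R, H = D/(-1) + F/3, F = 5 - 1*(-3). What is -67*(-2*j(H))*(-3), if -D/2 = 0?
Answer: 8576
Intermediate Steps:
D = 0 (D = -2*0 = 0)
F = 8 (F = 5 + 3 = 8)
H = 8/3 (H = 0/(-1) + 8/3 = 0*(-1) + 8*(⅓) = 0 + 8/3 = 8/3 ≈ 2.6667)
j(R) = -3*R² (j(R) = -3*R*R = -3*R²)
-67*(-2*j(H))*(-3) = -67*(-(-6)*(8/3)²)*(-3) = -67*(-(-6)*64/9)*(-3) = -67*(-2*(-64/3))*(-3) = -8576*(-3)/3 = -67*(-128) = 8576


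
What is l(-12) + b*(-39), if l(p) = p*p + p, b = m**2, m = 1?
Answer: 93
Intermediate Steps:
b = 1 (b = 1**2 = 1)
l(p) = p + p**2 (l(p) = p**2 + p = p + p**2)
l(-12) + b*(-39) = -12*(1 - 12) + 1*(-39) = -12*(-11) - 39 = 132 - 39 = 93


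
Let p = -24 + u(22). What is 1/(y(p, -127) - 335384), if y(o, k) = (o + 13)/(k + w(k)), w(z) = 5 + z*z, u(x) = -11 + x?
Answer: -1/335384 ≈ -2.9817e-6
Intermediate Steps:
p = -13 (p = -24 + (-11 + 22) = -24 + 11 = -13)
w(z) = 5 + z²
y(o, k) = (13 + o)/(5 + k + k²) (y(o, k) = (o + 13)/(k + (5 + k²)) = (13 + o)/(5 + k + k²))
1/(y(p, -127) - 335384) = 1/((13 - 13)/(5 - 127 + (-127)²) - 335384) = 1/(0/(5 - 127 + 16129) - 335384) = 1/(0/16007 - 335384) = 1/((1/16007)*0 - 335384) = 1/(0 - 335384) = 1/(-335384) = -1/335384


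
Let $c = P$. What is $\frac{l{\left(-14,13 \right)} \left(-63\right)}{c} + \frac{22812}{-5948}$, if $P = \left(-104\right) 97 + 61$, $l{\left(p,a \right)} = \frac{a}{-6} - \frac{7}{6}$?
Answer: $- \frac{57496251}{14910149} \approx -3.8562$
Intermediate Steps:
$l{\left(p,a \right)} = - \frac{7}{6} - \frac{a}{6}$ ($l{\left(p,a \right)} = a \left(- \frac{1}{6}\right) - \frac{7}{6} = - \frac{a}{6} - \frac{7}{6} = - \frac{7}{6} - \frac{a}{6}$)
$P = -10027$ ($P = -10088 + 61 = -10027$)
$c = -10027$
$\frac{l{\left(-14,13 \right)} \left(-63\right)}{c} + \frac{22812}{-5948} = \frac{\left(- \frac{7}{6} - \frac{13}{6}\right) \left(-63\right)}{-10027} + \frac{22812}{-5948} = \left(- \frac{7}{6} - \frac{13}{6}\right) \left(-63\right) \left(- \frac{1}{10027}\right) + 22812 \left(- \frac{1}{5948}\right) = \left(- \frac{10}{3}\right) \left(-63\right) \left(- \frac{1}{10027}\right) - \frac{5703}{1487} = 210 \left(- \frac{1}{10027}\right) - \frac{5703}{1487} = - \frac{210}{10027} - \frac{5703}{1487} = - \frac{57496251}{14910149}$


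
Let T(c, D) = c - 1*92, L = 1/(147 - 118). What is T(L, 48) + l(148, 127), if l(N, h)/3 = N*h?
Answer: 1632585/29 ≈ 56296.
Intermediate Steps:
l(N, h) = 3*N*h (l(N, h) = 3*(N*h) = 3*N*h)
L = 1/29 ≈ 0.034483
T(c, D) = -92 + c (T(c, D) = c - 92 = -92 + c)
T(L, 48) + l(148, 127) = (-92 + 1/29) + 3*148*127 = -2667/29 + 56388 = 1632585/29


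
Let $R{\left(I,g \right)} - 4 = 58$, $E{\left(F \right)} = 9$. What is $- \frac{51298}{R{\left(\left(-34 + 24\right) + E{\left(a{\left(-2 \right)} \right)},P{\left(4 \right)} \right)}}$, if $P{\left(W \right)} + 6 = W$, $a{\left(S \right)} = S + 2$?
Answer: $- \frac{25649}{31} \approx -827.39$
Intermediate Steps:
$a{\left(S \right)} = 2 + S$
$P{\left(W \right)} = -6 + W$
$R{\left(I,g \right)} = 62$ ($R{\left(I,g \right)} = 4 + 58 = 62$)
$- \frac{51298}{R{\left(\left(-34 + 24\right) + E{\left(a{\left(-2 \right)} \right)},P{\left(4 \right)} \right)}} = - \frac{51298}{62} = \left(-51298\right) \frac{1}{62} = - \frac{25649}{31}$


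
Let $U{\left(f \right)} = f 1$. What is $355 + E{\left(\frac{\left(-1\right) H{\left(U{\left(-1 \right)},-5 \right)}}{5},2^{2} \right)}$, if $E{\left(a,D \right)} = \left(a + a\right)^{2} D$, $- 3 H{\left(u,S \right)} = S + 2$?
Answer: $\frac{8891}{25} \approx 355.64$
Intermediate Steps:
$U{\left(f \right)} = f$
$H{\left(u,S \right)} = - \frac{2}{3} - \frac{S}{3}$ ($H{\left(u,S \right)} = - \frac{S + 2}{3} = - \frac{2 + S}{3} = - \frac{2}{3} - \frac{S}{3}$)
$E{\left(a,D \right)} = 4 D a^{2}$ ($E{\left(a,D \right)} = \left(2 a\right)^{2} D = 4 a^{2} D = 4 D a^{2}$)
$355 + E{\left(\frac{\left(-1\right) H{\left(U{\left(-1 \right)},-5 \right)}}{5},2^{2} \right)} = 355 + 4 \cdot 2^{2} \left(\frac{\left(-1\right) \left(- \frac{2}{3} - - \frac{5}{3}\right)}{5}\right)^{2} = 355 + 4 \cdot 4 \left(- (- \frac{2}{3} + \frac{5}{3}) \frac{1}{5}\right)^{2} = 355 + 4 \cdot 4 \left(\left(-1\right) 1 \cdot \frac{1}{5}\right)^{2} = 355 + 4 \cdot 4 \left(\left(-1\right) \frac{1}{5}\right)^{2} = 355 + 4 \cdot 4 \left(- \frac{1}{5}\right)^{2} = 355 + 4 \cdot 4 \cdot \frac{1}{25} = 355 + \frac{16}{25} = \frac{8891}{25}$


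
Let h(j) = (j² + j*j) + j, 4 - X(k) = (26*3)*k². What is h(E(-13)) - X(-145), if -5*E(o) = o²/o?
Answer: 40999053/25 ≈ 1.6400e+6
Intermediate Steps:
X(k) = 4 - 78*k² (X(k) = 4 - 26*3*k² = 4 - 78*k²)
E(o) = -o/5 (E(o) = -o²/(5*o) = -o/5)
h(j) = j + 2*j² (h(j) = (j² + j²) + j = 2*j² + j = j + 2*j²)
h(E(-13)) - X(-145) = (-⅕*(-13))*(1 + 2*(-⅕*(-13))) - (4 - 78*(-145)²) = 13*(1 + 2*(13/5))/5 - (4 - 78*21025) = 13*(1 + 26/5)/5 - (4 - 1639950) = (13/5)*(31/5) - 1*(-1639946) = 403/25 + 1639946 = 40999053/25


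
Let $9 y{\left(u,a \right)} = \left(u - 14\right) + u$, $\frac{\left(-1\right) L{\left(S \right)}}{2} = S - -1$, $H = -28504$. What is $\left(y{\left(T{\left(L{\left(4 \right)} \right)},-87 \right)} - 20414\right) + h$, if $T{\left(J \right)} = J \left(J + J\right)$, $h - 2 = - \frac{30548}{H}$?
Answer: $- \frac{186611977}{9162} \approx -20368.0$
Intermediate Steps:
$L{\left(S \right)} = -2 - 2 S$ ($L{\left(S \right)} = - 2 \left(S - -1\right) = - 2 \left(S + 1\right) = - 2 \left(1 + S\right) = -2 - 2 S$)
$h = \frac{3127}{1018}$ ($h = 2 - \frac{30548}{-28504} = 2 - - \frac{1091}{1018} = 2 + \frac{1091}{1018} = \frac{3127}{1018} \approx 3.0717$)
$T{\left(J \right)} = 2 J^{2}$ ($T{\left(J \right)} = J 2 J = 2 J^{2}$)
$y{\left(u,a \right)} = - \frac{14}{9} + \frac{2 u}{9}$ ($y{\left(u,a \right)} = \frac{\left(u - 14\right) + u}{9} = \frac{\left(-14 + u\right) + u}{9} = \frac{-14 + 2 u}{9} = - \frac{14}{9} + \frac{2 u}{9}$)
$\left(y{\left(T{\left(L{\left(4 \right)} \right)},-87 \right)} - 20414\right) + h = \left(\left(- \frac{14}{9} + \frac{2 \cdot 2 \left(-2 - 8\right)^{2}}{9}\right) - 20414\right) + \frac{3127}{1018} = \left(\left(- \frac{14}{9} + \frac{2 \cdot 2 \left(-10\right)^{2}}{9}\right) - 20414\right) + \frac{3127}{1018} = \left(\left(- \frac{14}{9} + \frac{2 \cdot 2 \cdot 100}{9}\right) - 20414\right) + \frac{3127}{1018} = \left(\left(- \frac{14}{9} + \frac{2}{9} \cdot 200\right) - 20414\right) + \frac{3127}{1018} = \left(\left(- \frac{14}{9} + \frac{400}{9}\right) - 20414\right) + \frac{3127}{1018} = \left(\frac{386}{9} - 20414\right) + \frac{3127}{1018} = - \frac{183340}{9} + \frac{3127}{1018} = - \frac{186611977}{9162}$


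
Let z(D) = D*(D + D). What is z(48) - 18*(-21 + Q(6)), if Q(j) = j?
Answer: 4878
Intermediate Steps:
z(D) = 2*D² (z(D) = D*(2*D) = 2*D²)
z(48) - 18*(-21 + Q(6)) = 2*48² - 18*(-21 + 6) = 2*2304 - 18*(-15) = 4608 + 270 = 4878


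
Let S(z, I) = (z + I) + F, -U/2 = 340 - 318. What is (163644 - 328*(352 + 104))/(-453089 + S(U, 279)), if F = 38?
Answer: -3519/113204 ≈ -0.031085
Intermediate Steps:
U = -44 (U = -2*(340 - 318) = -2*22 = -44)
S(z, I) = 38 + I + z (S(z, I) = (z + I) + 38 = (I + z) + 38 = 38 + I + z)
(163644 - 328*(352 + 104))/(-453089 + S(U, 279)) = (163644 - 328*(352 + 104))/(-453089 + (38 + 279 - 44)) = (163644 - 328*456)/(-453089 + 273) = (163644 - 149568)/(-452816) = 14076*(-1/452816) = -3519/113204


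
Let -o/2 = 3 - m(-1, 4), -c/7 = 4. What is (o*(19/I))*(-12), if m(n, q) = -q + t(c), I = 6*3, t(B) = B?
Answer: 2660/3 ≈ 886.67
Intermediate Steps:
c = -28 (c = -7*4 = -28)
I = 18
m(n, q) = -28 - q (m(n, q) = -q - 28 = -28 - q)
o = -70 (o = -2*(3 - (-28 - 1*4)) = -2*(3 - (-28 - 4)) = -2*(3 - 1*(-32)) = -2*(3 + 32) = -2*35 = -70)
(o*(19/I))*(-12) = -1330/18*(-12) = -70*19/18*(-12) = -665/9*(-12) = 2660/3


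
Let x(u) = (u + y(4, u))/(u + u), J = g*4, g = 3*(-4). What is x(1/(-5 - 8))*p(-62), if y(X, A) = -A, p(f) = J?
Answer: 0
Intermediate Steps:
g = -12
J = -48 (J = -12*4 = -48)
p(f) = -48
x(u) = 0 (x(u) = (u - u)/(u + u) = 0/((2*u)) = 0*(1/(2*u)) = 0)
x(1/(-5 - 8))*p(-62) = 0*(-48) = 0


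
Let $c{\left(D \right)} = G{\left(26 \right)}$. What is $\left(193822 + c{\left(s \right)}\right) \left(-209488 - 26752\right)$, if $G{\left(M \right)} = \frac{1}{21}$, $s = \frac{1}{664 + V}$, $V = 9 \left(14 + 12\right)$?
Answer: $- \frac{961558931120}{21} \approx -4.5788 \cdot 10^{10}$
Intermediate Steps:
$V = 234$ ($V = 9 \cdot 26 = 234$)
$s = \frac{1}{898}$ ($s = \frac{1}{664 + 234} = \frac{1}{898} \approx 0.0011136$)
$G{\left(M \right)} = \frac{1}{21}$
$c{\left(D \right)} = \frac{1}{21}$
$\left(193822 + c{\left(s \right)}\right) \left(-209488 - 26752\right) = \left(193822 + \frac{1}{21}\right) \left(-209488 - 26752\right) = \frac{4070263}{21} \left(-236240\right) = - \frac{961558931120}{21}$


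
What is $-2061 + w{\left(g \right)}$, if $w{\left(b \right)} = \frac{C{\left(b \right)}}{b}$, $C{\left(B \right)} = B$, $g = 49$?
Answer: $-2060$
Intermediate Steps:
$w{\left(b \right)} = 1$ ($w{\left(b \right)} = \frac{b}{b} = 1$)
$-2061 + w{\left(g \right)} = -2061 + 1 = -2060$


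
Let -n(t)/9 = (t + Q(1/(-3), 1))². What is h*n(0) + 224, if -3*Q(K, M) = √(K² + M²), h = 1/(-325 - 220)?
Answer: 219746/981 ≈ 224.00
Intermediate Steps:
h = -1/545 (h = 1/(-545) = -1/545 ≈ -0.0018349)
Q(K, M) = -√(K² + M²)/3
n(t) = -9*(t - √10/9)² (n(t) = -9*(t - √((1/(-3))² + 1²)/3)² = -9*(t - √((-⅓)² + 1)/3)² = -9*(t - √(⅑ + 1)/3)² = -9*(t - √10/9)²)
h*n(0) + 224 = -(-1)*(-√10 + 9*0)²/4905 + 224 = -(-1)*(-√10 + 0)²/4905 + 224 = -(-1)*(-√10)²/4905 + 224 = -(-1)*10/4905 + 224 = -1/545*(-10/9) + 224 = 2/981 + 224 = 219746/981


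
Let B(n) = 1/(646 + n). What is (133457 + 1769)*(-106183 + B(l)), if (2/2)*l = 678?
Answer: -9505460893383/662 ≈ -1.4359e+10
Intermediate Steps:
l = 678
(133457 + 1769)*(-106183 + B(l)) = (133457 + 1769)*(-106183 + 1/(646 + 678)) = 135226*(-106183 + 1/1324) = 135226*(-140586291/1324) = -9505460893383/662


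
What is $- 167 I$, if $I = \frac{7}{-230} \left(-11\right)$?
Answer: $- \frac{12859}{230} \approx -55.909$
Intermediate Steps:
$I = \frac{77}{230}$ ($I = 7 \left(- \frac{1}{230}\right) \left(-11\right) = \left(- \frac{7}{230}\right) \left(-11\right) = \frac{77}{230} \approx 0.33478$)
$- 167 I = \left(-167\right) \frac{77}{230} = - \frac{12859}{230}$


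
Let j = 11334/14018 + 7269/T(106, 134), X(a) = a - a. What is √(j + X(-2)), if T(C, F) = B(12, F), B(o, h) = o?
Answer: 5*√4767654971/14018 ≈ 24.628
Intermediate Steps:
X(a) = 0
T(C, F) = 12
j = 17005475/28036 (j = 11334/14018 + 7269/12 = 11334*(1/14018) + 7269*(1/12) = 5667/7009 + 2423/4 = 17005475/28036 ≈ 606.56)
√(j + X(-2)) = √(17005475/28036 + 0) = √(17005475/28036) = 5*√4767654971/14018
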